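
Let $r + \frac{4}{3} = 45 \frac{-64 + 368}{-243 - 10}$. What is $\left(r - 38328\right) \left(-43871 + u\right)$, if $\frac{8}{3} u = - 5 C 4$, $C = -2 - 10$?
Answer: $\frac{1275472048124}{759} \approx 1.6805 \cdot 10^{9}$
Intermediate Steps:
$C = -12$ ($C = -2 - 10 = -12$)
$u = 90$ ($u = \frac{3 \left(-5\right) \left(-12\right) 4}{8} = \frac{3 \cdot 60 \cdot 4}{8} = \frac{3}{8} \cdot 240 = 90$)
$r = - \frac{42052}{759}$ ($r = - \frac{4}{3} + 45 \frac{-64 + 368}{-243 - 10} = - \frac{4}{3} + 45 \frac{304}{-253} = - \frac{4}{3} + 45 \cdot 304 \left(- \frac{1}{253}\right) = - \frac{4}{3} + 45 \left(- \frac{304}{253}\right) = - \frac{4}{3} - \frac{13680}{253} = - \frac{42052}{759} \approx -55.404$)
$\left(r - 38328\right) \left(-43871 + u\right) = \left(- \frac{42052}{759} - 38328\right) \left(-43871 + 90\right) = \left(- \frac{29133004}{759}\right) \left(-43781\right) = \frac{1275472048124}{759}$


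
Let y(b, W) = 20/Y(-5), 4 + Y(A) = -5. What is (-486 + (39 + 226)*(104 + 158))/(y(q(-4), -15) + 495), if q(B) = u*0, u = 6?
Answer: 620496/4435 ≈ 139.91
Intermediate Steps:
Y(A) = -9 (Y(A) = -4 - 5 = -9)
q(B) = 0 (q(B) = 6*0 = 0)
y(b, W) = -20/9 (y(b, W) = 20/(-9) = 20*(-⅑) = -20/9)
(-486 + (39 + 226)*(104 + 158))/(y(q(-4), -15) + 495) = (-486 + (39 + 226)*(104 + 158))/(-20/9 + 495) = (-486 + 265*262)/(4435/9) = (-486 + 69430)*(9/4435) = 68944*(9/4435) = 620496/4435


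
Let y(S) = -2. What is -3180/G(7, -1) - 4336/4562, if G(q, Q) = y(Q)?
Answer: 3624622/2281 ≈ 1589.0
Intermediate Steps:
G(q, Q) = -2
-3180/G(7, -1) - 4336/4562 = -3180/(-2) - 4336/4562 = -3180*(-½) - 4336*1/4562 = 1590 - 2168/2281 = 3624622/2281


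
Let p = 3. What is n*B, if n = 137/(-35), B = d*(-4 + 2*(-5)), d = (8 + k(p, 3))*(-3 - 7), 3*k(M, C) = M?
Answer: -4932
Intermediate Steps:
k(M, C) = M/3
d = -90 (d = (8 + (⅓)*3)*(-3 - 7) = (8 + 1)*(-10) = 9*(-10) = -90)
B = 1260 (B = -90*(-4 + 2*(-5)) = -90*(-4 - 10) = -90*(-14) = 1260)
n = -137/35 (n = 137*(-1/35) = -137/35 ≈ -3.9143)
n*B = -137/35*1260 = -4932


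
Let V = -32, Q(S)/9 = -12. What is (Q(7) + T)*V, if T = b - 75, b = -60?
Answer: 7776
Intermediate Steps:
Q(S) = -108 (Q(S) = 9*(-12) = -108)
T = -135 (T = -60 - 75 = -135)
(Q(7) + T)*V = (-108 - 135)*(-32) = -243*(-32) = 7776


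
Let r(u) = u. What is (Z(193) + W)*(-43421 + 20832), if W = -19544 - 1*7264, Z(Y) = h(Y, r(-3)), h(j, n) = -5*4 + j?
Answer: 601658015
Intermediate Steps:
h(j, n) = -20 + j
Z(Y) = -20 + Y
W = -26808 (W = -19544 - 7264 = -26808)
(Z(193) + W)*(-43421 + 20832) = ((-20 + 193) - 26808)*(-43421 + 20832) = (173 - 26808)*(-22589) = -26635*(-22589) = 601658015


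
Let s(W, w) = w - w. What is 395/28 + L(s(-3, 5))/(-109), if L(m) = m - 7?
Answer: 43251/3052 ≈ 14.171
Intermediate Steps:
s(W, w) = 0
L(m) = -7 + m
395/28 + L(s(-3, 5))/(-109) = 395/28 + (-7 + 0)/(-109) = 395*(1/28) - 7*(-1/109) = 395/28 + 7/109 = 43251/3052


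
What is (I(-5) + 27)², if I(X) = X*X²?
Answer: 9604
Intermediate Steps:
I(X) = X³
(I(-5) + 27)² = ((-5)³ + 27)² = (-125 + 27)² = (-98)² = 9604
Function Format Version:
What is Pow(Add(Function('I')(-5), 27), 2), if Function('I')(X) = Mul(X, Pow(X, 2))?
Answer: 9604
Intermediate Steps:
Function('I')(X) = Pow(X, 3)
Pow(Add(Function('I')(-5), 27), 2) = Pow(Add(Pow(-5, 3), 27), 2) = Pow(Add(-125, 27), 2) = Pow(-98, 2) = 9604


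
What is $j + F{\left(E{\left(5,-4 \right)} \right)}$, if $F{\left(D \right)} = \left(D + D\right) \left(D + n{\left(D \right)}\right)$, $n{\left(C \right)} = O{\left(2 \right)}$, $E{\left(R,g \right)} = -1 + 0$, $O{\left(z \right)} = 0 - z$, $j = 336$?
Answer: $342$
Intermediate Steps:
$O{\left(z \right)} = - z$
$E{\left(R,g \right)} = -1$
$n{\left(C \right)} = -2$ ($n{\left(C \right)} = \left(-1\right) 2 = -2$)
$F{\left(D \right)} = 2 D \left(-2 + D\right)$ ($F{\left(D \right)} = \left(D + D\right) \left(D - 2\right) = 2 D \left(-2 + D\right)$)
$j + F{\left(E{\left(5,-4 \right)} \right)} = 336 + 2 \left(-1\right) \left(-2 - 1\right) = 336 + 2 \left(-1\right) \left(-3\right) = 336 + 6 = 342$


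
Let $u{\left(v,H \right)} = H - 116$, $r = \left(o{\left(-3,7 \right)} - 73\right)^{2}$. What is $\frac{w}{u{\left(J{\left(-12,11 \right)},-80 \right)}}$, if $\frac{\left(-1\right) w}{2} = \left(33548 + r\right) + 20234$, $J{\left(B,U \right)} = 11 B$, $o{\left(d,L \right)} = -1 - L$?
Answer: $\frac{60343}{98} \approx 615.75$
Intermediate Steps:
$r = 6561$ ($r = \left(\left(-1 - 7\right) - 73\right)^{2} = \left(-8 - 73\right)^{2} = \left(-81\right)^{2} = 6561$)
$u{\left(v,H \right)} = -116 + H$ ($u{\left(v,H \right)} = H - 116 = -116 + H$)
$w = -120686$ ($w = - 2 \left(\left(33548 + 6561\right) + 20234\right) = - 2 \left(40109 + 20234\right) = \left(-2\right) 60343 = -120686$)
$\frac{w}{u{\left(J{\left(-12,11 \right)},-80 \right)}} = - \frac{120686}{-116 - 80} = - \frac{120686}{-196} = \left(-120686\right) \left(- \frac{1}{196}\right) = \frac{60343}{98}$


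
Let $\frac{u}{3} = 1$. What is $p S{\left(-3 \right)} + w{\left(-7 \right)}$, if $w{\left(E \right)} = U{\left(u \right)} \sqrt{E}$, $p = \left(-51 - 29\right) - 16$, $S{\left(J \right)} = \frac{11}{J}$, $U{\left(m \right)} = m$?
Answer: $352 + 3 i \sqrt{7} \approx 352.0 + 7.9373 i$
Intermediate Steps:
$u = 3$ ($u = 3 \cdot 1 = 3$)
$p = -96$ ($p = -80 - 16 = -96$)
$w{\left(E \right)} = 3 \sqrt{E}$
$p S{\left(-3 \right)} + w{\left(-7 \right)} = - 96 \frac{11}{-3} + 3 \sqrt{-7} = - 96 \cdot 11 \left(- \frac{1}{3}\right) + 3 i \sqrt{7} = \left(-96\right) \left(- \frac{11}{3}\right) + 3 i \sqrt{7} = 352 + 3 i \sqrt{7}$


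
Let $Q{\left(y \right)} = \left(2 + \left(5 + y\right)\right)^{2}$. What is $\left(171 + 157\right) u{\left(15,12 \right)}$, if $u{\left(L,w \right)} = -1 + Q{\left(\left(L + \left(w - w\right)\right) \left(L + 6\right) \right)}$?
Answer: $34008024$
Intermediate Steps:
$Q{\left(y \right)} = \left(7 + y\right)^{2}$
$u{\left(L,w \right)} = -1 + \left(7 + L \left(6 + L\right)\right)^{2}$ ($u{\left(L,w \right)} = -1 + \left(7 + \left(L + \left(w - w\right)\right) \left(L + 6\right)\right)^{2} = -1 + \left(7 + \left(L + 0\right) \left(6 + L\right)\right)^{2} = -1 + \left(7 + L \left(6 + L\right)\right)^{2}$)
$\left(171 + 157\right) u{\left(15,12 \right)} = \left(171 + 157\right) \left(-1 + \left(7 + 15 \left(6 + 15\right)\right)^{2}\right) = 328 \left(-1 + \left(7 + 15 \cdot 21\right)^{2}\right) = 328 \left(-1 + \left(7 + 315\right)^{2}\right) = 328 \left(-1 + 322^{2}\right) = 328 \left(-1 + 103684\right) = 328 \cdot 103683 = 34008024$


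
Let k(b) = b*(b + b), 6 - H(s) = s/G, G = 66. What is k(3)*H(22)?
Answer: 102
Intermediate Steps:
H(s) = 6 - s/66
k(b) = 2*b**2 (k(b) = b*(2*b) = 2*b**2)
k(3)*H(22) = (2*3**2)*(6 - 1/66*22) = (2*9)*(6 - 1/3) = 18*(17/3) = 102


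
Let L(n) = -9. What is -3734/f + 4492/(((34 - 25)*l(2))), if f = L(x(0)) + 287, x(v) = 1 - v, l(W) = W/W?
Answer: 607585/1251 ≈ 485.68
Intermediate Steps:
l(W) = 1
f = 278 (f = -9 + 287 = 278)
-3734/f + 4492/(((34 - 25)*l(2))) = -3734/278 + 4492/(((34 - 25)*1)) = -3734*1/278 + 4492/((9*1)) = -1867/139 + 4492/9 = 607585/1251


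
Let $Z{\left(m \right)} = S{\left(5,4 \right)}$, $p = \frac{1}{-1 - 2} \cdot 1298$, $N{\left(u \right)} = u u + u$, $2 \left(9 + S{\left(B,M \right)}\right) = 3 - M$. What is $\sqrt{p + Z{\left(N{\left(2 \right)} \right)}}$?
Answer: $\frac{i \sqrt{15918}}{6} \approx 21.028 i$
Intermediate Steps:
$S{\left(B,M \right)} = - \frac{15}{2} - \frac{M}{2}$ ($S{\left(B,M \right)} = -9 + \frac{3 - M}{2} = -9 - \left(- \frac{3}{2} + \frac{M}{2}\right) = - \frac{15}{2} - \frac{M}{2}$)
$N{\left(u \right)} = u + u^{2}$ ($N{\left(u \right)} = u^{2} + u = u + u^{2}$)
$p = - \frac{1298}{3}$ ($p = \frac{1}{-1 - 2} \cdot 1298 = \frac{1}{-3} \cdot 1298 = \left(- \frac{1}{3}\right) 1298 = - \frac{1298}{3} \approx -432.67$)
$Z{\left(m \right)} = - \frac{19}{2}$ ($Z{\left(m \right)} = - \frac{15}{2} - 2 = - \frac{19}{2}$)
$\sqrt{p + Z{\left(N{\left(2 \right)} \right)}} = \sqrt{- \frac{1298}{3} - \frac{19}{2}} = \sqrt{- \frac{2653}{6}} = \frac{i \sqrt{15918}}{6}$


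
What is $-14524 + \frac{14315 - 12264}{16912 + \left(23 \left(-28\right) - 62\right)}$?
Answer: $- \frac{235373893}{16206} \approx -14524.0$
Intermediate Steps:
$-14524 + \frac{14315 - 12264}{16912 + \left(23 \left(-28\right) - 62\right)} = -14524 + \frac{2051}{16912 - 706} = -14524 + \frac{2051}{16206} = - \frac{235373893}{16206}$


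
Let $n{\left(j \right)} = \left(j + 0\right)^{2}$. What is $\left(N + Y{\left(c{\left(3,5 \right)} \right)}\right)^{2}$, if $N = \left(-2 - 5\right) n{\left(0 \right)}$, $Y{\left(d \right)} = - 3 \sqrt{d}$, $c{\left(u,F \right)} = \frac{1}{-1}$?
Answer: $-9$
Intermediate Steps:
$n{\left(j \right)} = j^{2}$
$c{\left(u,F \right)} = -1$
$N = 0$ ($N = \left(-2 - 5\right) 0^{2} = \left(-7\right) 0 = 0$)
$\left(N + Y{\left(c{\left(3,5 \right)} \right)}\right)^{2} = \left(0 - 3 \sqrt{-1}\right)^{2} = \left(0 - 3 i\right)^{2} = \left(- 3 i\right)^{2} = -9$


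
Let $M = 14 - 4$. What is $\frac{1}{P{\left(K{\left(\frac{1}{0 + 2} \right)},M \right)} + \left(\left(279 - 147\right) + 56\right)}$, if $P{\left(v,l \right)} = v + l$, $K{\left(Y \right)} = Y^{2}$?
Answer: $\frac{4}{793} \approx 0.0050441$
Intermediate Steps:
$M = 10$ ($M = 14 - 4 = 10$)
$P{\left(v,l \right)} = l + v$
$\frac{1}{P{\left(K{\left(\frac{1}{0 + 2} \right)},M \right)} + \left(\left(279 - 147\right) + 56\right)} = \frac{1}{\left(10 + \left(\frac{1}{0 + 2}\right)^{2}\right) + \left(\left(279 - 147\right) + 56\right)} = \frac{1}{\left(10 + \left(\frac{1}{2}\right)^{2}\right) + \left(132 + 56\right)} = \frac{1}{\left(10 + \left(\frac{1}{2}\right)^{2}\right) + 188} = \frac{1}{\left(10 + \frac{1}{4}\right) + 188} = \frac{1}{\frac{41}{4} + 188} = \frac{1}{\frac{793}{4}} = \frac{4}{793}$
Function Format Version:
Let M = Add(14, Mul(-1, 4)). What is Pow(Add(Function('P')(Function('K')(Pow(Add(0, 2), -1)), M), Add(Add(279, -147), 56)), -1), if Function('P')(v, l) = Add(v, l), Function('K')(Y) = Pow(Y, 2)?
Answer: Rational(4, 793) ≈ 0.0050441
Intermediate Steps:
M = 10 (M = Add(14, -4) = 10)
Function('P')(v, l) = Add(l, v)
Pow(Add(Function('P')(Function('K')(Pow(Add(0, 2), -1)), M), Add(Add(279, -147), 56)), -1) = Pow(Add(Add(10, Pow(Pow(Add(0, 2), -1), 2)), Add(Add(279, -147), 56)), -1) = Pow(Add(Add(10, Pow(Pow(2, -1), 2)), Add(132, 56)), -1) = Pow(Add(Add(10, Pow(Rational(1, 2), 2)), 188), -1) = Pow(Add(Add(10, Rational(1, 4)), 188), -1) = Pow(Add(Rational(41, 4), 188), -1) = Pow(Rational(793, 4), -1) = Rational(4, 793)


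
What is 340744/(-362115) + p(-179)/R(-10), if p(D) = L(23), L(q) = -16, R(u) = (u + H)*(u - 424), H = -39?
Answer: -3626027872/3850368795 ≈ -0.94174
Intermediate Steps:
R(u) = (-424 + u)*(-39 + u) (R(u) = (u - 39)*(u - 424) = (-39 + u)*(-424 + u) = (-424 + u)*(-39 + u))
p(D) = -16
340744/(-362115) + p(-179)/R(-10) = 340744/(-362115) - 16/(16536 + (-10)**2 - 463*(-10)) = 340744*(-1/362115) - 16/(16536 + 100 + 4630) = -340744/362115 - 16/21266 = -340744/362115 - 16*1/21266 = -340744/362115 - 8/10633 = -3626027872/3850368795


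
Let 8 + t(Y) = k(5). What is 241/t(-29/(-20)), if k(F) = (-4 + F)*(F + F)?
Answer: 241/2 ≈ 120.50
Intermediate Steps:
k(F) = 2*F*(-4 + F) (k(F) = (-4 + F)*(2*F) = 2*F*(-4 + F))
t(Y) = 2 (t(Y) = -8 + 2*5*(-4 + 5) = -8 + 2*5*1 = -8 + 10 = 2)
241/t(-29/(-20)) = 241/2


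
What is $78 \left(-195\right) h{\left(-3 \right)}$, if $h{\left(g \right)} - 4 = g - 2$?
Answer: $15210$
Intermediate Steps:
$h{\left(g \right)} = 2 + g$ ($h{\left(g \right)} = 4 + \left(g - 2\right) = 4 + \left(-2 + g\right) = 2 + g$)
$78 \left(-195\right) h{\left(-3 \right)} = 78 \left(-195\right) \left(2 - 3\right) = \left(-15210\right) \left(-1\right) = 15210$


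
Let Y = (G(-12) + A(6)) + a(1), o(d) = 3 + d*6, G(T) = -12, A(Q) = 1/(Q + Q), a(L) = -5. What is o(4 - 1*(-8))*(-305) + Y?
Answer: -274703/12 ≈ -22892.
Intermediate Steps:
A(Q) = 1/(2*Q)
o(d) = 3 + 6*d
Y = -203/12 (Y = (-12 + (1/2)/6) - 5 = (-12 + (1/2)*(1/6)) - 5 = (-12 + 1/12) - 5 = -143/12 - 5 = -203/12 ≈ -16.917)
o(4 - 1*(-8))*(-305) + Y = (3 + 6*(4 - 1*(-8)))*(-305) - 203/12 = (3 + 6*(4 + 8))*(-305) - 203/12 = (3 + 6*12)*(-305) - 203/12 = (3 + 72)*(-305) - 203/12 = 75*(-305) - 203/12 = -22875 - 203/12 = -274703/12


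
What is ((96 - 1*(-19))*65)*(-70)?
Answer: -523250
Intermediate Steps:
((96 - 1*(-19))*65)*(-70) = ((96 + 19)*65)*(-70) = (115*65)*(-70) = 7475*(-70) = -523250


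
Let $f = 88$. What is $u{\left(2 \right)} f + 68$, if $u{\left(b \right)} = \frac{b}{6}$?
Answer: $\frac{292}{3} \approx 97.333$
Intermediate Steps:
$u{\left(b \right)} = \frac{b}{6}$ ($u{\left(b \right)} = b \frac{1}{6} = \frac{b}{6}$)
$u{\left(2 \right)} f + 68 = \frac{1}{6} \cdot 2 \cdot 88 + 68 = \frac{1}{3} \cdot 88 + 68 = \frac{88}{3} + 68 = \frac{292}{3}$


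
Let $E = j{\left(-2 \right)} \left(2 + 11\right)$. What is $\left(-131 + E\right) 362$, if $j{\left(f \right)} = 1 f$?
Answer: $-56834$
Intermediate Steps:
$j{\left(f \right)} = f$
$E = -26$ ($E = - 2 \left(2 + 11\right) = \left(-2\right) 13 = -26$)
$\left(-131 + E\right) 362 = \left(-131 - 26\right) 362 = \left(-157\right) 362 = -56834$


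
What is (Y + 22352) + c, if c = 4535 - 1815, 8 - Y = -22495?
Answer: 47575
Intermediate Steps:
Y = 22503 (Y = 8 - 1*(-22495) = 8 + 22495 = 22503)
c = 2720
(Y + 22352) + c = (22503 + 22352) + 2720 = 44855 + 2720 = 47575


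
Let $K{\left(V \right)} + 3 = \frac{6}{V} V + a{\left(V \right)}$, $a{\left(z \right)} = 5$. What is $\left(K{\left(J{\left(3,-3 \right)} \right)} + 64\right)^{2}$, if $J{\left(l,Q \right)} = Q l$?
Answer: $5184$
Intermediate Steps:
$K{\left(V \right)} = 8$ ($K{\left(V \right)} = -3 + \left(\frac{6}{V} V + 5\right) = -3 + \left(6 + 5\right) = -3 + 11 = 8$)
$\left(K{\left(J{\left(3,-3 \right)} \right)} + 64\right)^{2} = \left(8 + 64\right)^{2} = 72^{2} = 5184$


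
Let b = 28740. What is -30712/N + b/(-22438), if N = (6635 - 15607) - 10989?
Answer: 57718358/223942459 ≈ 0.25774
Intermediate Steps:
N = -19961 (N = -8972 - 10989 = -19961)
-30712/N + b/(-22438) = -30712/(-19961) + 28740/(-22438) = -30712*(-1/19961) + 28740*(-1/22438) = 30712/19961 - 14370/11219 = 57718358/223942459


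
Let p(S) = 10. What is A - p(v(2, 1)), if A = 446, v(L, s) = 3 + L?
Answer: 436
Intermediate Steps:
A - p(v(2, 1)) = 446 - 1*10 = 446 - 10 = 436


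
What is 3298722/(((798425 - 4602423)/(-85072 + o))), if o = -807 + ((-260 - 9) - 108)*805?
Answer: 642201796404/1901999 ≈ 3.3765e+5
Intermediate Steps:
o = -304292 (o = -807 + (-269 - 108)*805 = -807 - 377*805 = -807 - 303485 = -304292)
3298722/(((798425 - 4602423)/(-85072 + o))) = 3298722/(((798425 - 4602423)/(-85072 - 304292))) = 3298722/((-3803998/(-389364))) = 3298722/((-3803998*(-1/389364))) = 3298722/(1901999/194682) = 3298722*(194682/1901999) = 642201796404/1901999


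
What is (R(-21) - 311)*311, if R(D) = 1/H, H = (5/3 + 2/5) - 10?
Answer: -11514464/119 ≈ -96760.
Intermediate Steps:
H = -119/15 (H = (5*(⅓) + 2*(⅕)) - 10 = (5/3 + ⅖) - 10 = 31/15 - 10 = -119/15 ≈ -7.9333)
R(D) = -15/119 (R(D) = 1/(-119/15) = -15/119)
(R(-21) - 311)*311 = (-15/119 - 311)*311 = -37024/119*311 = -11514464/119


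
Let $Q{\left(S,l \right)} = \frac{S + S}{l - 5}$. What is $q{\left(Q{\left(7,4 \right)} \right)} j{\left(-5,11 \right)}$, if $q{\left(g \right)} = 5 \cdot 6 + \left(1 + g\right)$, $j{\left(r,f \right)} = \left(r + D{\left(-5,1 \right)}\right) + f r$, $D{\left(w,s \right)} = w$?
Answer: $-1105$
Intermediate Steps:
$j{\left(r,f \right)} = -5 + r + f r$ ($j{\left(r,f \right)} = \left(r - 5\right) + f r = \left(-5 + r\right) + f r = -5 + r + f r$)
$Q{\left(S,l \right)} = \frac{2 S}{-5 + l}$
$q{\left(g \right)} = 31 + g$ ($q{\left(g \right)} = 30 + \left(1 + g\right) = 31 + g$)
$q{\left(Q{\left(7,4 \right)} \right)} j{\left(-5,11 \right)} = \left(31 + 2 \cdot 7 \frac{1}{-5 + 4}\right) \left(-5 - 5 + 11 \left(-5\right)\right) = \left(31 + 2 \cdot 7 \frac{1}{-1}\right) \left(-5 - 5 - 55\right) = \left(31 + 2 \cdot 7 \left(-1\right)\right) \left(-65\right) = \left(31 - 14\right) \left(-65\right) = 17 \left(-65\right) = -1105$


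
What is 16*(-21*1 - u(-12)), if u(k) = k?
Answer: -144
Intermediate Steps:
16*(-21*1 - u(-12)) = 16*(-21*1 - 1*(-12)) = 16*(-21 + 12) = 16*(-9) = -144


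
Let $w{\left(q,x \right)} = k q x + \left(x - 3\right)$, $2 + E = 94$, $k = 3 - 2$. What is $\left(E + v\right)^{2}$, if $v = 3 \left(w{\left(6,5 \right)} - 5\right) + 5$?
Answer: $31684$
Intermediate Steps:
$k = 1$
$E = 92$ ($E = -2 + 94 = 92$)
$w{\left(q,x \right)} = -3 + x + q x$ ($w{\left(q,x \right)} = 1 q x + \left(x - 3\right) = q x + \left(x - 3\right) = q x + \left(-3 + x\right) = -3 + x + q x$)
$v = 86$ ($v = 3 \left(\left(-3 + 5 + 6 \cdot 5\right) - 5\right) + 5 = 3 \left(\left(-3 + 5 + 30\right) - 5\right) + 5 = 3 \left(32 - 5\right) + 5 = 3 \cdot 27 + 5 = 81 + 5 = 86$)
$\left(E + v\right)^{2} = \left(92 + 86\right)^{2} = 178^{2} = 31684$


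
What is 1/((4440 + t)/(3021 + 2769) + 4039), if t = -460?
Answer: 579/2338979 ≈ 0.00024754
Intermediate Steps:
1/((4440 + t)/(3021 + 2769) + 4039) = 1/((4440 - 460)/(3021 + 2769) + 4039) = 1/(3980/5790 + 4039) = 1/(3980*(1/5790) + 4039) = 1/(398/579 + 4039) = 1/(2338979/579) = 579/2338979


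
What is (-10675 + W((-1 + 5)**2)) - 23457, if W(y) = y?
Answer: -34116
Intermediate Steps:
(-10675 + W((-1 + 5)**2)) - 23457 = (-10675 + (-1 + 5)**2) - 23457 = (-10675 + 4**2) - 23457 = (-10675 + 16) - 23457 = -10659 - 23457 = -34116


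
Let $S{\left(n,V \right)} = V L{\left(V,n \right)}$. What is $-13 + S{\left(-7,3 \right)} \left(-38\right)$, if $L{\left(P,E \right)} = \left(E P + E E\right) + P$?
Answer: $-3547$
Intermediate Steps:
$L{\left(P,E \right)} = P + E^{2} + E P$ ($L{\left(P,E \right)} = \left(E P + E^{2}\right) + P = \left(E^{2} + E P\right) + P = P + E^{2} + E P$)
$S{\left(n,V \right)} = V \left(V + n^{2} + V n\right)$ ($S{\left(n,V \right)} = V \left(V + n^{2} + n V\right) = V \left(V + n^{2} + V n\right)$)
$-13 + S{\left(-7,3 \right)} \left(-38\right) = -13 + 3 \left(3 + \left(-7\right)^{2} + 3 \left(-7\right)\right) \left(-38\right) = -13 + 3 \left(3 + 49 - 21\right) \left(-38\right) = -13 + 3 \cdot 31 \left(-38\right) = -13 + 93 \left(-38\right) = -13 - 3534 = -3547$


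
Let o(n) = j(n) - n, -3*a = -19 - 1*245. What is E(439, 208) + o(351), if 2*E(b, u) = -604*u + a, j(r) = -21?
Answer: -63144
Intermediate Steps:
a = 88 (a = -(-19 - 1*245)/3 = -(-19 - 245)/3 = -1/3*(-264) = 88)
o(n) = -21 - n
E(b, u) = 44 - 302*u (E(b, u) = (-604*u + 88)/2 = (88 - 604*u)/2 = 44 - 302*u)
E(439, 208) + o(351) = (44 - 302*208) + (-21 - 1*351) = (44 - 62816) + (-21 - 351) = -62772 - 372 = -63144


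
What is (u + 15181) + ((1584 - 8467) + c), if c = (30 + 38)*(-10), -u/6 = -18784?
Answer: 120322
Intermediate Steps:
u = 112704 (u = -6*(-18784) = 112704)
c = -680 (c = 68*(-10) = -680)
(u + 15181) + ((1584 - 8467) + c) = (112704 + 15181) + ((1584 - 8467) - 680) = 127885 + (-6883 - 680) = 127885 - 7563 = 120322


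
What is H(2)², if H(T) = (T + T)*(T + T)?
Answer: 256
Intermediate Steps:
H(T) = 4*T² (H(T) = (2*T)*(2*T) = 4*T²)
H(2)² = (4*2²)² = (4*4)² = 16² = 256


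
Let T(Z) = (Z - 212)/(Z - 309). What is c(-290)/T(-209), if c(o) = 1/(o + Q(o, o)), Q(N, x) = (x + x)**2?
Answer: 259/70751155 ≈ 3.6607e-6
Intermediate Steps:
Q(N, x) = 4*x**2 (Q(N, x) = (2*x)**2 = 4*x**2)
T(Z) = (-212 + Z)/(-309 + Z)
c(o) = 1/(o + 4*o**2)
c(-290)/T(-209) = (1/((-290)*(1 + 4*(-290))))/(((-212 - 209)/(-309 - 209))) = (-1/(290*(1 - 1160)))/((-421/(-518))) = (-1/290/(-1159))/((-1/518*(-421))) = (-1/290*(-1/1159))/(421/518) = (1/336110)*(518/421) = 259/70751155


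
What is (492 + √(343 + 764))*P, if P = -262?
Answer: -128904 - 786*√123 ≈ -1.3762e+5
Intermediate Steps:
(492 + √(343 + 764))*P = (492 + √(343 + 764))*(-262) = (492 + √1107)*(-262) = (492 + 3*√123)*(-262) = -128904 - 786*√123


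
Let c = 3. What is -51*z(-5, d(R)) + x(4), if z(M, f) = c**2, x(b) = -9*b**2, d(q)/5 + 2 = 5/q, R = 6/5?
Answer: -603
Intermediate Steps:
R = 6/5 (R = 6*(1/5) = 6/5 ≈ 1.2000)
d(q) = -10 + 25/q (d(q) = -10 + 5*(5/q) = -10 + 25/q)
z(M, f) = 9 (z(M, f) = 3**2 = 9)
-51*z(-5, d(R)) + x(4) = -51*9 - 9*4**2 = -459 - 9*16 = -459 - 144 = -603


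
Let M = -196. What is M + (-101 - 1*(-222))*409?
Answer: 49293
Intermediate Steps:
M + (-101 - 1*(-222))*409 = -196 + (-101 - 1*(-222))*409 = -196 + (-101 + 222)*409 = -196 + 121*409 = -196 + 49489 = 49293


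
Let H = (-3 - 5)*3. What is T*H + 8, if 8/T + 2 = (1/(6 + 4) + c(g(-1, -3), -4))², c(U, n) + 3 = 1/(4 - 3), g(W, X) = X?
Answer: -17912/161 ≈ -111.25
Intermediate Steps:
H = -24 (H = -8*3 = -24)
c(U, n) = -2 (c(U, n) = -3 + 1/(4 - 3) = -3 + 1/1 = -3 + 1 = -2)
T = 800/161 (T = 8/(-2 + (1/(6 + 4) - 2)²) = 8/(-2 + (1/10 - 2)²) = 8/(-2 + (⅒ - 2)²) = 8/(-2 + (-19/10)²) = 8/(-2 + 361/100) = 8/(161/100) = 8*(100/161) = 800/161 ≈ 4.9689)
T*H + 8 = (800/161)*(-24) + 8 = -19200/161 + 8 = -17912/161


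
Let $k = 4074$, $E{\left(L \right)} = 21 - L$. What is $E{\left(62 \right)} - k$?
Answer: $-4115$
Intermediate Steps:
$E{\left(62 \right)} - k = \left(21 - 62\right) - 4074 = -41 - 4074 = -4115$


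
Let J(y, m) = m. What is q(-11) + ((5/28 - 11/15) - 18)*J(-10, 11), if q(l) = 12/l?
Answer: -947993/4620 ≈ -205.19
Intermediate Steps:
q(-11) + ((5/28 - 11/15) - 18)*J(-10, 11) = 12/(-11) + ((5/28 - 11/15) - 18)*11 = 12*(-1/11) + ((5*(1/28) - 11*1/15) - 18)*11 = -12/11 + ((5/28 - 11/15) - 18)*11 = -12/11 + (-233/420 - 18)*11 = -12/11 - 7793/420*11 = -12/11 - 85723/420 = -947993/4620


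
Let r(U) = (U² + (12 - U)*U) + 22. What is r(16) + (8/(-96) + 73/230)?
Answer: 295643/1380 ≈ 214.23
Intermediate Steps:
r(U) = 22 + U² + U*(12 - U) (r(U) = (U² + U*(12 - U)) + 22 = 22 + U² + U*(12 - U))
r(16) + (8/(-96) + 73/230) = (22 + 12*16) + (8/(-96) + 73/230) = (22 + 192) + (8*(-1/96) + 73*(1/230)) = 214 + (-1/12 + 73/230) = 214 + 323/1380 = 295643/1380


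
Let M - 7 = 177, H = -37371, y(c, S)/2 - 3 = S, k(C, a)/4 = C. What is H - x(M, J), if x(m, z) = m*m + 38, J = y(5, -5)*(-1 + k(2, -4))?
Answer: -71265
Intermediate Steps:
k(C, a) = 4*C
y(c, S) = 6 + 2*S
M = 184 (M = 7 + 177 = 184)
J = -28 (J = (6 + 2*(-5))*(-1 + 4*2) = (6 - 10)*(-1 + 8) = -4*7 = -28)
x(m, z) = 38 + m² (x(m, z) = m² + 38 = 38 + m²)
H - x(M, J) = -37371 - (38 + 184²) = -37371 - (38 + 33856) = -37371 - 1*33894 = -37371 - 33894 = -71265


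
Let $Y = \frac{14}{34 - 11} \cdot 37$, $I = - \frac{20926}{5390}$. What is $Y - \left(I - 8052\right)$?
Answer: $\frac{500739879}{61985} \approx 8078.4$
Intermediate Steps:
$I = - \frac{10463}{2695}$ ($I = \left(-20926\right) \frac{1}{5390} = - \frac{10463}{2695} \approx -3.8824$)
$Y = \frac{518}{23}$ ($Y = \frac{14}{23} \cdot 37 = \frac{518}{23} \approx 22.522$)
$Y - \left(I - 8052\right) = \frac{518}{23} - \left(- \frac{10463}{2695} - 8052\right) = \frac{518}{23} - - \frac{21710603}{2695} = \frac{518}{23} + \frac{21710603}{2695} = \frac{500739879}{61985}$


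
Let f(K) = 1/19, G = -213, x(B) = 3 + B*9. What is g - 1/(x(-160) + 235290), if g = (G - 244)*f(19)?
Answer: -106870840/4443207 ≈ -24.053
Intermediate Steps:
x(B) = 3 + 9*B
f(K) = 1/19
g = -457/19 (g = (-213 - 244)*(1/19) = -457*1/19 = -457/19 ≈ -24.053)
g - 1/(x(-160) + 235290) = -457/19 - 1/((3 + 9*(-160)) + 235290) = -457/19 - 1/((3 - 1440) + 235290) = -457/19 - 1/(-1437 + 235290) = -457/19 - 1/233853 = -106870840/4443207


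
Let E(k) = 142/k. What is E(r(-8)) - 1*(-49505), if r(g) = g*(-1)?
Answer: 198091/4 ≈ 49523.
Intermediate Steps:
r(g) = -g
E(r(-8)) - 1*(-49505) = 142/((-1*(-8))) - 1*(-49505) = 142/8 + 49505 = 142*(1/8) + 49505 = 71/4 + 49505 = 198091/4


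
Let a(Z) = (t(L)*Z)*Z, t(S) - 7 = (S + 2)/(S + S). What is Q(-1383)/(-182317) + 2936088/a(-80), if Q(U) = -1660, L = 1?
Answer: 66923632487/1239755600 ≈ 53.981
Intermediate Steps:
t(S) = 7 + (2 + S)/(2*S) (t(S) = 7 + (S + 2)/(S + S) = 7 + (2 + S)/((2*S)) = 7 + (2 + S)*(1/(2*S)) = 7 + (2 + S)/(2*S))
a(Z) = 17*Z²/2 (a(Z) = ((15/2 + 1/1)*Z)*Z = ((15/2 + 1)*Z)*Z = (17*Z/2)*Z = 17*Z²/2)
Q(-1383)/(-182317) + 2936088/a(-80) = -1660/(-182317) + 2936088/(((17/2)*(-80)²)) = -1660*(-1/182317) + 2936088/(((17/2)*6400)) = 1660/182317 + 2936088/54400 = 1660/182317 + 2936088*(1/54400) = 1660/182317 + 367011/6800 = 66923632487/1239755600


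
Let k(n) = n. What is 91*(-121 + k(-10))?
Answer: -11921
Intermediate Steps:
91*(-121 + k(-10)) = 91*(-121 - 10) = 91*(-131) = -11921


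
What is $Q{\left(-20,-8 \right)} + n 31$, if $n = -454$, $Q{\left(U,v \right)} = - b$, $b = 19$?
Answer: $-14093$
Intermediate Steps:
$Q{\left(U,v \right)} = -19$ ($Q{\left(U,v \right)} = \left(-1\right) 19 = -19$)
$Q{\left(-20,-8 \right)} + n 31 = -19 - 14074 = -14093$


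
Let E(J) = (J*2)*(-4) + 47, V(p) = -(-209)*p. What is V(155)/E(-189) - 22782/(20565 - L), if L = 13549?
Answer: 95883091/5468972 ≈ 17.532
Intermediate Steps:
V(p) = 209*p
E(J) = 47 - 8*J (E(J) = (2*J)*(-4) + 47 = -8*J + 47 = 47 - 8*J)
V(155)/E(-189) - 22782/(20565 - L) = (209*155)/(47 - 8*(-189)) - 22782/(20565 - 1*13549) = 32395/(47 + 1512) - 22782/(20565 - 13549) = 32395/1559 - 22782/7016 = 32395*(1/1559) - 22782*1/7016 = 32395/1559 - 11391/3508 = 95883091/5468972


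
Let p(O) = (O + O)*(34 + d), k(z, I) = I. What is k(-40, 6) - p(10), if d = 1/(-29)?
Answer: -19526/29 ≈ -673.31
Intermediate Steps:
d = -1/29 ≈ -0.034483
p(O) = 1970*O/29 (p(O) = (O + O)*(34 - 1/29) = (2*O)*(985/29) = 1970*O/29)
k(-40, 6) - p(10) = 6 - 1970*10/29 = 6 - 1*19700/29 = 6 - 19700/29 = -19526/29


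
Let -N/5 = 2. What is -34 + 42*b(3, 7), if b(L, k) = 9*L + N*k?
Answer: -1840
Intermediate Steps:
N = -10 (N = -5*2 = -10)
b(L, k) = -10*k + 9*L (b(L, k) = 9*L - 10*k = -10*k + 9*L)
-34 + 42*b(3, 7) = -34 + 42*(-10*7 + 9*3) = -34 + 42*(-70 + 27) = -34 + 42*(-43) = -34 - 1806 = -1840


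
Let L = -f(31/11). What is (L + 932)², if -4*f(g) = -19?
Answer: 13756681/16 ≈ 8.5979e+5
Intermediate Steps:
f(g) = 19/4 (f(g) = -¼*(-19) = 19/4)
L = -19/4 (L = -1*19/4 = -19/4 ≈ -4.7500)
(L + 932)² = (-19/4 + 932)² = (3709/4)² = 13756681/16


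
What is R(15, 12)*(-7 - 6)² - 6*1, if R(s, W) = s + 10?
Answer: 4219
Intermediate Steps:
R(s, W) = 10 + s
R(15, 12)*(-7 - 6)² - 6*1 = (10 + 15)*(-7 - 6)² - 6*1 = 25*(-13)² - 6 = 25*169 - 6 = 4225 - 6 = 4219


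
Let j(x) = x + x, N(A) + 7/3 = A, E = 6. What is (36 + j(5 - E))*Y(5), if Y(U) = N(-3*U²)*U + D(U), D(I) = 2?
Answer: -39236/3 ≈ -13079.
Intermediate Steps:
N(A) = -7/3 + A
j(x) = 2*x
Y(U) = 2 + U*(-7/3 - 3*U²) (Y(U) = (-7/3 - 3*U²)*U + 2 = U*(-7/3 - 3*U²) + 2 = 2 + U*(-7/3 - 3*U²))
(36 + j(5 - E))*Y(5) = (36 + 2*(5 - 1*6))*(2 - ⅓*5*(7 + 9*5²)) = (36 + 2*(5 - 6))*(2 - ⅓*5*(7 + 9*25)) = (36 + 2*(-1))*(2 - ⅓*5*(7 + 225)) = (36 - 2)*(2 - ⅓*5*232) = 34*(2 - 1160/3) = 34*(-1154/3) = -39236/3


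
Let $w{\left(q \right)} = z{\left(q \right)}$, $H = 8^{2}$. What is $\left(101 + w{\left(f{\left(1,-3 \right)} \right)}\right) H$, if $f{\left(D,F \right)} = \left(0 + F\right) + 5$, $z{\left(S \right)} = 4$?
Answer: $6720$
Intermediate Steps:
$f{\left(D,F \right)} = 5 + F$ ($f{\left(D,F \right)} = F + 5 = 5 + F$)
$H = 64$
$w{\left(q \right)} = 4$
$\left(101 + w{\left(f{\left(1,-3 \right)} \right)}\right) H = \left(101 + 4\right) 64 = 105 \cdot 64 = 6720$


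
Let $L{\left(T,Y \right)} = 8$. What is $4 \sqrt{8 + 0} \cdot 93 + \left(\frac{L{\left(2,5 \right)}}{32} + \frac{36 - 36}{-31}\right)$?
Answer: $\frac{1}{4} + 744 \sqrt{2} \approx 1052.4$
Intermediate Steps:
$4 \sqrt{8 + 0} \cdot 93 + \left(\frac{L{\left(2,5 \right)}}{32} + \frac{36 - 36}{-31}\right) = 4 \sqrt{8 + 0} \cdot 93 + \left(\frac{8}{32} + \frac{36 - 36}{-31}\right) = 4 \sqrt{8} \cdot 93 + \left(8 \cdot \frac{1}{32} + 0 \left(- \frac{1}{31}\right)\right) = 4 \cdot 2 \sqrt{2} \cdot 93 + \left(\frac{1}{4} + 0\right) = 8 \sqrt{2} \cdot 93 + \frac{1}{4} = 744 \sqrt{2} + \frac{1}{4} = \frac{1}{4} + 744 \sqrt{2}$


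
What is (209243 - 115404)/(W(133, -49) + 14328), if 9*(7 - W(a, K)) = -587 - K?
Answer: 844551/129553 ≈ 6.5190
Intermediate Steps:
W(a, K) = 650/9 + K/9 (W(a, K) = 7 - (-587 - K)/9 = 7 + (587/9 + K/9) = 650/9 + K/9)
(209243 - 115404)/(W(133, -49) + 14328) = (209243 - 115404)/((650/9 + (⅑)*(-49)) + 14328) = 93839/((650/9 - 49/9) + 14328) = 93839/(601/9 + 14328) = 93839/(129553/9) = 93839*(9/129553) = 844551/129553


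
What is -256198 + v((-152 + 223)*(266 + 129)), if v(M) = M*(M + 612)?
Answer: 803429367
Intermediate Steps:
v(M) = M*(612 + M)
-256198 + v((-152 + 223)*(266 + 129)) = -256198 + ((-152 + 223)*(266 + 129))*(612 + (-152 + 223)*(266 + 129)) = -256198 + (71*395)*(612 + 71*395) = -256198 + 28045*(612 + 28045) = -256198 + 28045*28657 = -256198 + 803685565 = 803429367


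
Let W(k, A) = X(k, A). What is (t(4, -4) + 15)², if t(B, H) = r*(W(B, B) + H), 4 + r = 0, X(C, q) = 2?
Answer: 529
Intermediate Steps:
W(k, A) = 2
r = -4 (r = -4 + 0 = -4)
t(B, H) = -8 - 4*H (t(B, H) = -4*(2 + H) = -8 - 4*H)
(t(4, -4) + 15)² = ((-8 - 4*(-4)) + 15)² = ((-8 + 16) + 15)² = (8 + 15)² = 23² = 529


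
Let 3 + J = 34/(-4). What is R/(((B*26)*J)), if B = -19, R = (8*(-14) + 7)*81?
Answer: -8505/5681 ≈ -1.4971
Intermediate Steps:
R = -8505 (R = (-112 + 7)*81 = -105*81 = -8505)
J = -23/2 (J = -3 + 34/(-4) = -3 + 34*(-¼) = -3 - 17/2 = -23/2 ≈ -11.500)
R/(((B*26)*J)) = -8505/(-19*26*(-23/2)) = -8505/((-494*(-23/2))) = -8505/5681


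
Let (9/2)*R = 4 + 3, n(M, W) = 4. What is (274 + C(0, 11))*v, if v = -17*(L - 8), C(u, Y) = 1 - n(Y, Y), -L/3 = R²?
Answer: 1898084/27 ≈ 70299.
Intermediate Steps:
R = 14/9 (R = 2*(4 + 3)/9 = (2/9)*7 = 14/9 ≈ 1.5556)
L = -196/27 (L = -3*(14/9)² = -3*196/81 = -196/27 ≈ -7.2593)
C(u, Y) = -3 (C(u, Y) = 1 - 1*4 = 1 - 4 = -3)
v = 7004/27 (v = -17*(-196/27 - 8) = -17*(-412/27) = 7004/27 ≈ 259.41)
(274 + C(0, 11))*v = (274 - 3)*(7004/27) = 271*(7004/27) = 1898084/27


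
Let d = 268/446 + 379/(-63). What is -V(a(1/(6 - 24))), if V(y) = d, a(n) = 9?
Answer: 76075/14049 ≈ 5.4150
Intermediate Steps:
d = -76075/14049 (d = 268*(1/446) + 379*(-1/63) = 134/223 - 379/63 = -76075/14049 ≈ -5.4150)
V(y) = -76075/14049
-V(a(1/(6 - 24))) = -1*(-76075/14049) = 76075/14049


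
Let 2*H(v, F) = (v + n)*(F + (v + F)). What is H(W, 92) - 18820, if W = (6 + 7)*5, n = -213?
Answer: -37246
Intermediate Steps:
W = 65 (W = 13*5 = 65)
H(v, F) = (-213 + v)*(v + 2*F)/2 (H(v, F) = ((v - 213)*(F + (v + F)))/2 = ((-213 + v)*(F + (F + v)))/2 = ((-213 + v)*(v + 2*F))/2 = (-213 + v)*(v + 2*F)/2)
H(W, 92) - 18820 = ((½)*65² - 213*92 - 213/2*65 + 92*65) - 18820 = ((½)*4225 - 19596 - 13845/2 + 5980) - 18820 = (4225/2 - 19596 - 13845/2 + 5980) - 18820 = -18426 - 18820 = -37246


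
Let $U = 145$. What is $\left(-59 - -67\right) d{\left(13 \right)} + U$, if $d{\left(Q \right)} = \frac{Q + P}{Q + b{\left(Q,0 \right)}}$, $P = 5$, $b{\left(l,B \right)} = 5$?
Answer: $153$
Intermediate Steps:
$d{\left(Q \right)} = 1$ ($d{\left(Q \right)} = \frac{Q + 5}{Q + 5} = \frac{5 + Q}{5 + Q} = 1$)
$\left(-59 - -67\right) d{\left(13 \right)} + U = \left(-59 - -67\right) 1 + 145 = \left(-59 + 67\right) 1 + 145 = 8 \cdot 1 + 145 = 8 + 145 = 153$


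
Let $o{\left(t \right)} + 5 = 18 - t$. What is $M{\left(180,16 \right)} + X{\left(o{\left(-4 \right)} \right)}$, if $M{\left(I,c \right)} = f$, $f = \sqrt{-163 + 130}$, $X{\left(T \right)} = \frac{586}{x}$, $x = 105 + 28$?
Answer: $\frac{586}{133} + i \sqrt{33} \approx 4.406 + 5.7446 i$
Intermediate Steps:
$x = 133$
$o{\left(t \right)} = 13 - t$ ($o{\left(t \right)} = -5 - \left(-18 + t\right) = 13 - t$)
$X{\left(T \right)} = \frac{586}{133}$
$f = i \sqrt{33}$ ($f = \sqrt{-33} = i \sqrt{33} \approx 5.7446 i$)
$M{\left(I,c \right)} = i \sqrt{33}$
$M{\left(180,16 \right)} + X{\left(o{\left(-4 \right)} \right)} = i \sqrt{33} + \frac{586}{133} = \frac{586}{133} + i \sqrt{33}$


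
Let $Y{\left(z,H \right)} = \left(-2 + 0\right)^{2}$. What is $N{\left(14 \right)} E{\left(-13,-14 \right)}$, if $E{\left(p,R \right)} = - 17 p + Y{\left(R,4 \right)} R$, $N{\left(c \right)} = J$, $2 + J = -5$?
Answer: $-1155$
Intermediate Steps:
$J = -7$ ($J = -2 - 5 = -7$)
$N{\left(c \right)} = -7$
$Y{\left(z,H \right)} = 4$ ($Y{\left(z,H \right)} = \left(-2\right)^{2} = 4$)
$E{\left(p,R \right)} = - 17 p + 4 R$
$N{\left(14 \right)} E{\left(-13,-14 \right)} = - 7 \left(\left(-17\right) \left(-13\right) + 4 \left(-14\right)\right) = - 7 \left(221 - 56\right) = \left(-7\right) 165 = -1155$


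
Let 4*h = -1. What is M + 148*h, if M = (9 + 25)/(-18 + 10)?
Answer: -165/4 ≈ -41.250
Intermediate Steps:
h = -¼ (h = (¼)*(-1) = -¼ ≈ -0.25000)
M = -17/4 (M = 34/(-8) = 34*(-⅛) = -17/4 ≈ -4.2500)
M + 148*h = -17/4 + 148*(-¼) = -17/4 - 37 = -165/4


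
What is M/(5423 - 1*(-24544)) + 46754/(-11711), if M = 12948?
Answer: -59497290/16711597 ≈ -3.5602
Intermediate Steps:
M/(5423 - 1*(-24544)) + 46754/(-11711) = 12948/(5423 - 1*(-24544)) + 46754/(-11711) = 12948/(5423 + 24544) + 46754*(-1/11711) = 12948/29967 - 46754/11711 = 12948*(1/29967) - 46754/11711 = 4316/9989 - 46754/11711 = -59497290/16711597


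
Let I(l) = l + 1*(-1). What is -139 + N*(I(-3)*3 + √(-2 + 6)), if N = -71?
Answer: 571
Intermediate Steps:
I(l) = -1 + l (I(l) = l - 1 = -1 + l)
-139 + N*(I(-3)*3 + √(-2 + 6)) = -139 - 71*((-1 - 3)*3 + √(-2 + 6)) = -139 - 71*(-4*3 + √4) = -139 - 71*(-12 + 2) = -139 - 71*(-10) = -139 + 710 = 571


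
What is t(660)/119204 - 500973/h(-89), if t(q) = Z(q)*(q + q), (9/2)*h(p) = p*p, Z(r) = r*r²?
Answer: 1502854473092643/472107442 ≈ 3.1833e+6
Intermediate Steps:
Z(r) = r³
h(p) = 2*p²/9 (h(p) = 2*(p*p)/9 = 2*p²/9)
t(q) = 2*q⁴ (t(q) = q³*(q + q) = q³*(2*q) = 2*q⁴)
t(660)/119204 - 500973/h(-89) = (2*660⁴)/119204 - 500973/((2/9)*(-89)²) = (2*189747360000)*(1/119204) - 500973/((2/9)*7921) = 379494720000*(1/119204) - 500973/15842/9 = 94873680000/29801 - 500973*9/15842 = 94873680000/29801 - 4508757/15842 = 1502854473092643/472107442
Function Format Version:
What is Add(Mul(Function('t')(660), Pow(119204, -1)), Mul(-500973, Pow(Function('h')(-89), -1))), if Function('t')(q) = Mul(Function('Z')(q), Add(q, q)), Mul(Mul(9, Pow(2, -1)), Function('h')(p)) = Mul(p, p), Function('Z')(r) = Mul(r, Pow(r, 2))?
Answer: Rational(1502854473092643, 472107442) ≈ 3.1833e+6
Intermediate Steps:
Function('Z')(r) = Pow(r, 3)
Function('h')(p) = Mul(Rational(2, 9), Pow(p, 2)) (Function('h')(p) = Mul(Rational(2, 9), Mul(p, p)) = Mul(Rational(2, 9), Pow(p, 2)))
Function('t')(q) = Mul(2, Pow(q, 4)) (Function('t')(q) = Mul(Pow(q, 3), Add(q, q)) = Mul(Pow(q, 3), Mul(2, q)) = Mul(2, Pow(q, 4)))
Add(Mul(Function('t')(660), Pow(119204, -1)), Mul(-500973, Pow(Function('h')(-89), -1))) = Add(Mul(Mul(2, Pow(660, 4)), Pow(119204, -1)), Mul(-500973, Pow(Mul(Rational(2, 9), Pow(-89, 2)), -1))) = Add(Mul(Mul(2, 189747360000), Rational(1, 119204)), Mul(-500973, Pow(Mul(Rational(2, 9), 7921), -1))) = Add(Mul(379494720000, Rational(1, 119204)), Mul(-500973, Pow(Rational(15842, 9), -1))) = Add(Rational(94873680000, 29801), Mul(-500973, Rational(9, 15842))) = Add(Rational(94873680000, 29801), Rational(-4508757, 15842)) = Rational(1502854473092643, 472107442)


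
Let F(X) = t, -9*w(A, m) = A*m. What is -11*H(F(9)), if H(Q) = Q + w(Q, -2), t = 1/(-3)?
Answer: 121/27 ≈ 4.4815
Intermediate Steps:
w(A, m) = -A*m/9
t = -⅓ ≈ -0.33333
F(X) = -⅓
H(Q) = 11*Q/9 (H(Q) = Q - ⅑*Q*(-2) = Q + 2*Q/9 = 11*Q/9)
-11*H(F(9)) = -121*(-1)/(9*3) = -11*(-11/27) = 121/27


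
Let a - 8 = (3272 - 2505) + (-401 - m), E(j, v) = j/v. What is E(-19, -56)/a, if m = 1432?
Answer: -19/59248 ≈ -0.00032069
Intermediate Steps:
a = -1058 (a = 8 + ((3272 - 2505) + (-401 - 1*1432)) = 8 + (767 + (-401 - 1432)) = 8 + (767 - 1833) = 8 - 1066 = -1058)
E(-19, -56)/a = -19/(-56)/(-1058) = -19*(-1/56)*(-1/1058) = (19/56)*(-1/1058) = -19/59248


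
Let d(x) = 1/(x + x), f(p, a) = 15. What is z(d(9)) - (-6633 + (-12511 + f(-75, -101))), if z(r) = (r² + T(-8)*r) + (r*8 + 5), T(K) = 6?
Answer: 6199669/324 ≈ 19135.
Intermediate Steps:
d(x) = 1/(2*x)
z(r) = 5 + r² + 14*r (z(r) = (r² + 6*r) + (r*8 + 5) = (r² + 6*r) + (8*r + 5) = (r² + 6*r) + (5 + 8*r) = 5 + r² + 14*r)
z(d(9)) - (-6633 + (-12511 + f(-75, -101))) = (5 + ((½)/9)² + 14*((½)/9)) - (-6633 + (-12511 + 15)) = (5 + ((½)*(⅑))² + 14*((½)*(⅑))) - (-6633 - 12496) = (5 + (1/18)² + 14*(1/18)) - 1*(-19129) = (5 + 1/324 + 7/9) + 19129 = 1873/324 + 19129 = 6199669/324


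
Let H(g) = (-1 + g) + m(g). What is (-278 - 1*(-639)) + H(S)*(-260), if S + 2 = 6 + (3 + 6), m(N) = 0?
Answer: -2759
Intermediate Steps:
S = 13 (S = -2 + (6 + (3 + 6)) = -2 + (6 + 9) = -2 + 15 = 13)
H(g) = -1 + g (H(g) = (-1 + g) + 0 = -1 + g)
(-278 - 1*(-639)) + H(S)*(-260) = (-278 - 1*(-639)) + (-1 + 13)*(-260) = (-278 + 639) + 12*(-260) = 361 - 3120 = -2759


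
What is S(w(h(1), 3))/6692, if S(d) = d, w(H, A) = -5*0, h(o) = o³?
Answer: 0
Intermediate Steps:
w(H, A) = 0
S(w(h(1), 3))/6692 = 0/6692 = 0*(1/6692) = 0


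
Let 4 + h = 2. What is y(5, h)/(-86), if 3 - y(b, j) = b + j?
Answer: 0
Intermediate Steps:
h = -2 (h = -4 + 2 = -2)
y(b, j) = 3 - b - j (y(b, j) = 3 - (b + j) = 3 + (-b - j) = 3 - b - j)
y(5, h)/(-86) = (3 - 1*5 - 1*(-2))/(-86) = (3 - 5 + 2)*(-1/86) = 0*(-1/86) = 0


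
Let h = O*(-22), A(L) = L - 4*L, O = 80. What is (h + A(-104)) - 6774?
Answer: -8222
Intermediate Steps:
A(L) = -3*L
h = -1760 (h = 80*(-22) = -1760)
(h + A(-104)) - 6774 = (-1760 - 3*(-104)) - 6774 = (-1760 + 312) - 6774 = -1448 - 6774 = -8222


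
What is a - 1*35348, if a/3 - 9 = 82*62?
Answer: -20069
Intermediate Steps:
a = 15279 (a = 27 + 3*(82*62) = 27 + 3*5084 = 27 + 15252 = 15279)
a - 1*35348 = 15279 - 1*35348 = 15279 - 35348 = -20069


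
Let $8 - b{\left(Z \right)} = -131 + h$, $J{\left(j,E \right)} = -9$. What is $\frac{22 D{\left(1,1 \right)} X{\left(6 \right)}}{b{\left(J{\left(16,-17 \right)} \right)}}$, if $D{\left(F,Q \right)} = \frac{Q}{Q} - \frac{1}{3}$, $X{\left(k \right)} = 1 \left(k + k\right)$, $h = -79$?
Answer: $\frac{88}{109} \approx 0.80734$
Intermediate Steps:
$X{\left(k \right)} = 2 k$ ($X{\left(k \right)} = 1 \cdot 2 k = 2 k$)
$D{\left(F,Q \right)} = \frac{2}{3}$ ($D{\left(F,Q \right)} = 1 - \frac{1}{3} = \frac{2}{3}$)
$b{\left(Z \right)} = 218$ ($b{\left(Z \right)} = 8 - \left(-131 - 79\right) = 8 - -210 = 8 + 210 = 218$)
$\frac{22 D{\left(1,1 \right)} X{\left(6 \right)}}{b{\left(J{\left(16,-17 \right)} \right)}} = \frac{22 \cdot \frac{2}{3} \cdot 2 \cdot 6}{218} = \frac{44}{3} \cdot 12 \cdot \frac{1}{218} = 176 \cdot \frac{1}{218} = \frac{88}{109}$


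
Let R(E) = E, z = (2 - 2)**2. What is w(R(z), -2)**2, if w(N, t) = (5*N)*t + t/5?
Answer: 4/25 ≈ 0.16000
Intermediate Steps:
z = 0 (z = 0**2 = 0)
w(N, t) = t/5 + 5*N*t (w(N, t) = 5*N*t + t*(1/5) = 5*N*t + t/5 = t/5 + 5*N*t)
w(R(z), -2)**2 = ((1/5)*(-2)*(1 + 25*0))**2 = ((1/5)*(-2)*(1 + 0))**2 = ((1/5)*(-2)*1)**2 = (-2/5)**2 = 4/25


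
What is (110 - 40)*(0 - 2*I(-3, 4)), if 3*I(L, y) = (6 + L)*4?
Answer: -560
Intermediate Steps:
I(L, y) = 8 + 4*L/3 (I(L, y) = ((6 + L)*4)/3 = (24 + 4*L)/3 = 8 + 4*L/3)
(110 - 40)*(0 - 2*I(-3, 4)) = (110 - 40)*(0 - 2*(8 + (4/3)*(-3))) = 70*(0 - 2*(8 - 4)) = 70*(0 - 2*4) = 70*(0 - 8) = 70*(-8) = -560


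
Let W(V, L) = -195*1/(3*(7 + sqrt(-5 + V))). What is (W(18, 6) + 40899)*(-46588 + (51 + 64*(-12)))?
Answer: -69628655245/36 - 3074825*sqrt(13)/36 ≈ -1.9344e+9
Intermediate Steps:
W(V, L) = -195/(21 + 3*sqrt(-5 + V))
(W(18, 6) + 40899)*(-46588 + (51 + 64*(-12))) = (-65/(7 + sqrt(-5 + 18)) + 40899)*(-46588 + (51 + 64*(-12))) = (-65/(7 + sqrt(13)) + 40899)*(-46588 + (51 - 768)) = (40899 - 65/(7 + sqrt(13)))*(-46588 - 717) = (40899 - 65/(7 + sqrt(13)))*(-47305) = -1934727195 + 3074825/(7 + sqrt(13))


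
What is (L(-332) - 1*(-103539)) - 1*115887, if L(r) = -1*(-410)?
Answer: -11938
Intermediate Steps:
L(r) = 410
(L(-332) - 1*(-103539)) - 1*115887 = (410 - 1*(-103539)) - 1*115887 = (410 + 103539) - 115887 = 103949 - 115887 = -11938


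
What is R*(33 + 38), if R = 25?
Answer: 1775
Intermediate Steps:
R*(33 + 38) = 25*(33 + 38) = 25*71 = 1775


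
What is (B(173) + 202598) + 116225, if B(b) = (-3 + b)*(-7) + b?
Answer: 317806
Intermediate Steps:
B(b) = 21 - 6*b (B(b) = (21 - 7*b) + b = 21 - 6*b)
(B(173) + 202598) + 116225 = ((21 - 6*173) + 202598) + 116225 = ((21 - 1038) + 202598) + 116225 = (-1017 + 202598) + 116225 = 201581 + 116225 = 317806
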